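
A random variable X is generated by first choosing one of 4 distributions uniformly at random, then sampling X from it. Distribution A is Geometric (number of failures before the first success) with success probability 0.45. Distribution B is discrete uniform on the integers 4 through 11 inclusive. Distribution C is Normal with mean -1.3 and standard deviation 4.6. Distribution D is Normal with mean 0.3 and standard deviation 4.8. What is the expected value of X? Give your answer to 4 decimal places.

1.9306

Component means — A: 1.22222; B: 7.5; C: -1.3; D: 0.3.
E[X] = 0.25·1.22222 + 0.25·7.5 + 0.25·-1.3 + 0.25·0.3 = 1.93056.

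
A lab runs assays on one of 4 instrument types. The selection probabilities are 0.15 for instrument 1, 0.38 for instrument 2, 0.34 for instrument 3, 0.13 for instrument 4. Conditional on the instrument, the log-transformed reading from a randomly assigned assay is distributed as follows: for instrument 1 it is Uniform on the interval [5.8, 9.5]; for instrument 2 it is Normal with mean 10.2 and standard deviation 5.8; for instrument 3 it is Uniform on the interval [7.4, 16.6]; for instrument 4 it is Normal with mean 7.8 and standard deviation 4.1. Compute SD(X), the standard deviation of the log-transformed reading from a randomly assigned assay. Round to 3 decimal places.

4.512

Per component, 1: μ=7.65, E[X²]=59.6633; 2: μ=10.2, E[X²]=137.68; 3: μ=12, E[X²]=151.053; 4: μ=7.8, E[X²]=77.65.
E[X] = 0.15·7.65 + 0.38·10.2 + 0.34·12 + 0.13·7.8 = 10.1175.
E[X²] = 0.15·59.6633 + 0.38·137.68 + 0.34·151.053 + 0.13·77.65 = 122.721.
Var(X) = E[X²] − (E[X])² = 122.721 − 102.364 = 20.3567.
SD(X) = √20.3567 = 4.51184.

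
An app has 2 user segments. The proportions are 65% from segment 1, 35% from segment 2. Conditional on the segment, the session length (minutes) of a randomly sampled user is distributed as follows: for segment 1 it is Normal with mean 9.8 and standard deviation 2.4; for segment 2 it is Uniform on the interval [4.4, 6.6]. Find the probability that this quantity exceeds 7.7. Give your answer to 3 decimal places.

0.526

Conditional on each segment, P(X > 7.7): 1: 0.809213; 2: 0.
By total probability, P(X > 7.7) = 0.65·0.809213 + 0.35·0 = 0.525988.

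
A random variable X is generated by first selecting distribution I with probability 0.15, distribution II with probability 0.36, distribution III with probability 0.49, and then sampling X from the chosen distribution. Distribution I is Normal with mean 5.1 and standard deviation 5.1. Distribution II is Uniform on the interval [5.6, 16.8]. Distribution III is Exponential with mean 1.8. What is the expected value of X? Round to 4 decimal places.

5.6790

Component means — I: 5.1; II: 11.2; III: 1.8.
E[X] = 0.15·5.1 + 0.36·11.2 + 0.49·1.8 = 5.679.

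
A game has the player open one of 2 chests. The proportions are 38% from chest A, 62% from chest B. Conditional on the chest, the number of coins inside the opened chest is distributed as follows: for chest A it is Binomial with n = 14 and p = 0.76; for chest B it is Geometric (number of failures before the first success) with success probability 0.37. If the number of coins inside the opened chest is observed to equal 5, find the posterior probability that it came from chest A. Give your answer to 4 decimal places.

0.0219

Likelihoods P(X=5 | ·): A: 0.00134101; B: 0.0367202.
Posterior ∝ prior × likelihood. Numerator for A: 0.38·0.00134101 = 0.000509585.
Normalizing constant: 0.38·0.00134101 + 0.62·0.0367202 = 0.0232761.
P(A | observation) = 0.000509585 / 0.0232761 = 0.0218931.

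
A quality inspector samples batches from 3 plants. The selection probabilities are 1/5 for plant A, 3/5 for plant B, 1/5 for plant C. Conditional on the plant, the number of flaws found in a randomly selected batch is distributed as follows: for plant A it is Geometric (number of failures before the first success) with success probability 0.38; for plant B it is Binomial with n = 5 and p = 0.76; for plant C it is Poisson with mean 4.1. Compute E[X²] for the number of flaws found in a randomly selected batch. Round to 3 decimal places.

For each component E[X²] = Var + (mean)², giving A: 6.95568; B: 15.352; C: 20.91.
Overall E[X²] = 0.2·6.95568 + 0.6·15.352 + 0.2·20.91 = 14.7843.

14.784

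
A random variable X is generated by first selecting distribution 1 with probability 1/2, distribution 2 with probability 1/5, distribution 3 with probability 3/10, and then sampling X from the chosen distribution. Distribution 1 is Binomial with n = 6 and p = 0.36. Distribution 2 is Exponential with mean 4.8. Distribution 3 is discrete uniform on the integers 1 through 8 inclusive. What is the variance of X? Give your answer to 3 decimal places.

8.398

Per component, 1: μ=2.16, E[X²]=6.048; 2: μ=4.8, E[X²]=46.08; 3: μ=4.5, E[X²]=25.5.
E[X] = 0.5·2.16 + 0.2·4.8 + 0.3·4.5 = 3.39.
E[X²] = 0.5·6.048 + 0.2·46.08 + 0.3·25.5 = 19.89.
Var(X) = E[X²] − (E[X])² = 19.89 − 11.4921 = 8.3979.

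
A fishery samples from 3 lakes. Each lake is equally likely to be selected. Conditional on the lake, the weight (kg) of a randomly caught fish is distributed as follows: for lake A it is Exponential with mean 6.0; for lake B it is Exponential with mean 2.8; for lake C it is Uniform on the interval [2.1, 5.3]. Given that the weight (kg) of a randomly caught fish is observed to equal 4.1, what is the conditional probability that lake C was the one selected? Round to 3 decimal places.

0.652

Likelihoods f(4.1 | ·): A: 0.0841552; B: 0.0825868; C: 0.3125.
Posterior ∝ prior × likelihood. Numerator for C: 0.333333·0.3125 = 0.104167.
Normalizing constant: 0.333333·0.0841552 + 0.333333·0.0825868 + 0.333333·0.3125 = 0.159747.
P(C | observation) = 0.104167 / 0.159747 = 0.652071.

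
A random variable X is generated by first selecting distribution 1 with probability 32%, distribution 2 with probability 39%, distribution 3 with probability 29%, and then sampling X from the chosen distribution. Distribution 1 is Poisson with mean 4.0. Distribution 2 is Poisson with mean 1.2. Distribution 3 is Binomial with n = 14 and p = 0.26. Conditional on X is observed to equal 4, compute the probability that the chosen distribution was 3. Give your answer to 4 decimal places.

0.4734

Likelihoods P(X=4 | ·): 1: 0.195367; 2: 0.0260232; 3: 0.22524.
Posterior ∝ prior × likelihood. Numerator for 3: 0.29·0.22524 = 0.0653195.
Normalizing constant: 0.32·0.195367 + 0.39·0.0260232 + 0.29·0.22524 = 0.137986.
P(3 | observation) = 0.0653195 / 0.137986 = 0.473378.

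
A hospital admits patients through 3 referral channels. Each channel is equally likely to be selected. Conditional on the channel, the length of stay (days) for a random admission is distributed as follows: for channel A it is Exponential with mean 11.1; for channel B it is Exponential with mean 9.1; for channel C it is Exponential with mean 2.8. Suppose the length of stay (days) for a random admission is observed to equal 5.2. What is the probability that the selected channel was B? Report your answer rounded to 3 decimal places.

0.356

Likelihoods f(5.2 | ·): A: 0.0563928; B: 0.0620569; C: 0.0557564.
Posterior ∝ prior × likelihood. Numerator for B: 0.333333·0.0620569 = 0.0206856.
Normalizing constant: 0.333333·0.0563928 + 0.333333·0.0620569 + 0.333333·0.0557564 = 0.0580687.
P(B | observation) = 0.0206856 / 0.0580687 = 0.356227.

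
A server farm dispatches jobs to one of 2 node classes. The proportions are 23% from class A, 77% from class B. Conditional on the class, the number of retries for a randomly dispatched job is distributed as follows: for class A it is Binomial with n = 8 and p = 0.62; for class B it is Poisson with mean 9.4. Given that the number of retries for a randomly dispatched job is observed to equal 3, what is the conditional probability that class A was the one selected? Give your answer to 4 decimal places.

0.7339

Likelihoods P(X=3 | ·): A: 0.10575; B: 0.0114515.
Posterior ∝ prior × likelihood. Numerator for A: 0.23·0.10575 = 0.0243225.
Normalizing constant: 0.23·0.10575 + 0.77·0.0114515 = 0.0331402.
P(A | observation) = 0.0243225 / 0.0331402 = 0.733928.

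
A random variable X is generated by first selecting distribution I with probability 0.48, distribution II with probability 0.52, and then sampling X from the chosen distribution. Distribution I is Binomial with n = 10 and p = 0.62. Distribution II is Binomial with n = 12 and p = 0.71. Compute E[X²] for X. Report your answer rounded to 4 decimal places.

For each component E[X²] = Var + (mean)², giving I: 40.796; II: 75.0612.
Overall E[X²] = 0.48·40.796 + 0.52·75.0612 = 58.6139.

58.6139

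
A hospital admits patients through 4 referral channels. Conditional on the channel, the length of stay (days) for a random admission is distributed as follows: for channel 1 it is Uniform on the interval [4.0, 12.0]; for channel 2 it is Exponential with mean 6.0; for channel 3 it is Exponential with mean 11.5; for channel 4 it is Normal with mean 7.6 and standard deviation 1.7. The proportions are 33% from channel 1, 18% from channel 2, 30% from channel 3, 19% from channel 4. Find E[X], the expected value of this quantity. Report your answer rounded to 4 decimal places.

8.6140

Component means — 1: 8; 2: 6; 3: 11.5; 4: 7.6.
E[X] = 0.33·8 + 0.18·6 + 0.3·11.5 + 0.19·7.6 = 8.614.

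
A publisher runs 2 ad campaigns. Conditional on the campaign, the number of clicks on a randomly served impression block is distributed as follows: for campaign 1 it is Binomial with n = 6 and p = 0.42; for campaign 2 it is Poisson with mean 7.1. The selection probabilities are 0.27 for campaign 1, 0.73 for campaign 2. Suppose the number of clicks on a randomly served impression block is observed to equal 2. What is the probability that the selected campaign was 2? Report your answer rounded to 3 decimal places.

Likelihoods P(X=2 | ·): 1: 0.299434; 2: 0.0207968.
Posterior ∝ prior × likelihood. Numerator for 2: 0.73·0.0207968 = 0.0151816.
Normalizing constant: 0.27·0.299434 + 0.73·0.0207968 = 0.096029.
P(2 | observation) = 0.0151816 / 0.096029 = 0.158094.

0.158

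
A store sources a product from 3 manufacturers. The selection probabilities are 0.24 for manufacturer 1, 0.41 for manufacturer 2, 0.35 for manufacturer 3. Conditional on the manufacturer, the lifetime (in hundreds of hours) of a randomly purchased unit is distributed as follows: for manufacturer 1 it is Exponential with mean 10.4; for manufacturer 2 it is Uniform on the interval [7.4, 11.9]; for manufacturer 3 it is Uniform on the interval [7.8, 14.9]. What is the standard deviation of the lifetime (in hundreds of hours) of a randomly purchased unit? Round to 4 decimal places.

Per component, 1: μ=10.4, E[X²]=216.32; 2: μ=9.65, E[X²]=94.81; 3: μ=11.35, E[X²]=133.023.
E[X] = 0.24·10.4 + 0.41·9.65 + 0.35·11.35 = 10.425.
E[X²] = 0.24·216.32 + 0.41·94.81 + 0.35·133.023 = 137.347.
Var(X) = E[X²] − (E[X])² = 137.347 − 108.681 = 28.6664.
SD(X) = √28.6664 = 5.35411.

5.3541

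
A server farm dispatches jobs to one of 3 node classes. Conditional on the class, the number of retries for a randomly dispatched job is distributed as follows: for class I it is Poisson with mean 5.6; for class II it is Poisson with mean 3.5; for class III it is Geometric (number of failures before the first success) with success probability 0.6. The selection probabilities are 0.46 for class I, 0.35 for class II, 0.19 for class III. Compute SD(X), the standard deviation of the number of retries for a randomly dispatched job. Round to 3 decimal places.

2.717

Per component, I: μ=5.6, E[X²]=36.96; II: μ=3.5, E[X²]=15.75; III: μ=0.666667, E[X²]=1.55556.
E[X] = 0.46·5.6 + 0.35·3.5 + 0.19·0.666667 = 3.92767.
E[X²] = 0.46·36.96 + 0.35·15.75 + 0.19·1.55556 = 22.8097.
Var(X) = E[X²] − (E[X])² = 22.8097 − 15.4266 = 7.38309.
SD(X) = √7.38309 = 2.71718.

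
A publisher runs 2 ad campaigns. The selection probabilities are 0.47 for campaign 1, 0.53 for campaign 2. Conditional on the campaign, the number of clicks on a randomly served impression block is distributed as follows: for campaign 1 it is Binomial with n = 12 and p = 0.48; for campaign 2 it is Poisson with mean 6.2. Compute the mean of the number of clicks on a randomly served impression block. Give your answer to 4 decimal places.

Component means — 1: 5.76; 2: 6.2.
E[X] = 0.47·5.76 + 0.53·6.2 = 5.9932.

5.9932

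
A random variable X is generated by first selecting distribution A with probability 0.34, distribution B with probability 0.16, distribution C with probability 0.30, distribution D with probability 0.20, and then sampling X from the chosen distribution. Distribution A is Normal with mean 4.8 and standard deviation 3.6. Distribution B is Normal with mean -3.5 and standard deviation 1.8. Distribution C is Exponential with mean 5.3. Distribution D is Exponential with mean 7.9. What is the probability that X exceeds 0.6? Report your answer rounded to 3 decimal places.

Conditional on each component, P(X > 0.6): A: 0.878327; B: 0.0113699; C: 0.892965; D: 0.926863.
By total probability, P(X > 0.6) = 0.34·0.878327 + 0.16·0.0113699 + 0.3·0.892965 + 0.2·0.926863 = 0.753713.

0.754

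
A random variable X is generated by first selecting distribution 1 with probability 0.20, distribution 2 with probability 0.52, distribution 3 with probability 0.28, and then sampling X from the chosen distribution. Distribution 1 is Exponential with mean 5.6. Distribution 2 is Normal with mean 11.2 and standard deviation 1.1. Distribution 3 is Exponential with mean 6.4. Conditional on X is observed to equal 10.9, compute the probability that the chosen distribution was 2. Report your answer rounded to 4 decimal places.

Likelihoods f(10.9 | ·): 1: 0.025497; 2: 0.349435; 3: 0.0284552.
Posterior ∝ prior × likelihood. Numerator for 2: 0.52·0.349435 = 0.181706.
Normalizing constant: 0.2·0.025497 + 0.52·0.349435 + 0.28·0.0284552 = 0.194773.
P(2 | observation) = 0.181706 / 0.194773 = 0.932912.

0.9329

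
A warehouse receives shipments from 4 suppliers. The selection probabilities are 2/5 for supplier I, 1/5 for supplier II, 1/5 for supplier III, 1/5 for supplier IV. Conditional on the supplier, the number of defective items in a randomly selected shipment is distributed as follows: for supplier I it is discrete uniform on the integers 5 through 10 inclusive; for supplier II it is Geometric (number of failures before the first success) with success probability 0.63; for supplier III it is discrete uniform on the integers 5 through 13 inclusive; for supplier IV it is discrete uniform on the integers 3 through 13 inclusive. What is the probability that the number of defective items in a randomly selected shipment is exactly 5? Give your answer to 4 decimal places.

0.1079

Conditional on each supplier, P(X = 5): I: 0.166667; II: 0.00436867; III: 0.111111; IV: 0.0909091.
By total probability, P(X = 5) = 0.4·0.166667 + 0.2·0.00436867 + 0.2·0.111111 + 0.2·0.0909091 = 0.107944.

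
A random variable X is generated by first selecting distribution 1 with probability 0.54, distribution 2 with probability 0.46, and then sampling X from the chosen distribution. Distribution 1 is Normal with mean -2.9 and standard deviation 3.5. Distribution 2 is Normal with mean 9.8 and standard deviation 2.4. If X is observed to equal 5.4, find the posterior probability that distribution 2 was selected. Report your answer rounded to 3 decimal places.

Likelihoods f(5.4 | ·): 1: 0.00684978; 2: 0.030963.
Posterior ∝ prior × likelihood. Numerator for 2: 0.46·0.030963 = 0.014243.
Normalizing constant: 0.54·0.00684978 + 0.46·0.030963 = 0.0179419.
P(2 | observation) = 0.014243 / 0.0179419 = 0.793841.

0.794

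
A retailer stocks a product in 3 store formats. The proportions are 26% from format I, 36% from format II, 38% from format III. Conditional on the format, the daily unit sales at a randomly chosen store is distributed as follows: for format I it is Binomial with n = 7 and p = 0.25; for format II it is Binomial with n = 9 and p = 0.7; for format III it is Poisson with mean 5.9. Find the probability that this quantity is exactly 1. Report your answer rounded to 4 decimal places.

Conditional on each format, P(X = 1): I: 0.311462; II: 0.000413343; III: 0.0161627.
By total probability, P(X = 1) = 0.26·0.311462 + 0.36·0.000413343 + 0.38·0.0161627 = 0.0872709.

0.0873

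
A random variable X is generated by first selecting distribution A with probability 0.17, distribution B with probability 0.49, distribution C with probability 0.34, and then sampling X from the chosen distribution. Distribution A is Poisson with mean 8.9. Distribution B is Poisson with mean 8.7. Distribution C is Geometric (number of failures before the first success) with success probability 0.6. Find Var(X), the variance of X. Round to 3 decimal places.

20.827

Per component, A: μ=8.9, E[X²]=88.11; B: μ=8.7, E[X²]=84.39; C: μ=0.666667, E[X²]=1.55556.
E[X] = 0.17·8.9 + 0.49·8.7 + 0.34·0.666667 = 6.00267.
E[X²] = 0.17·88.11 + 0.49·84.39 + 0.34·1.55556 = 56.8587.
Var(X) = E[X²] − (E[X])² = 56.8587 − 36.032 = 20.8267.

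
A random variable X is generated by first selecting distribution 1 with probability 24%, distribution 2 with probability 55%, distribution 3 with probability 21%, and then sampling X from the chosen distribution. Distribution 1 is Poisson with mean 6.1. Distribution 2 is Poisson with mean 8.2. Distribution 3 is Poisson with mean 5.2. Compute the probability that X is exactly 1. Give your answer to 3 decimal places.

0.011

Conditional on each component, P(X = 1): 1: 0.0136815; 2: 0.00225216; 3: 0.0286861.
By total probability, P(X = 1) = 0.24·0.0136815 + 0.55·0.00225216 + 0.21·0.0286861 = 0.0105463.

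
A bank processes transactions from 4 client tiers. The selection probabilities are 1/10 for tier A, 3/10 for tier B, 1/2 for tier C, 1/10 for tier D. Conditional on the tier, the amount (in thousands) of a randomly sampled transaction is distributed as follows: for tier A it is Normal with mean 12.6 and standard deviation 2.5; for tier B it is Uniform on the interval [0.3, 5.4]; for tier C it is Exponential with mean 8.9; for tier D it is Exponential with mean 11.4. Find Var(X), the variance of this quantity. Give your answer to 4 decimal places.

65.4230

Per component, A: μ=12.6, E[X²]=165.01; B: μ=2.85, E[X²]=10.29; C: μ=8.9, E[X²]=158.42; D: μ=11.4, E[X²]=259.92.
E[X] = 0.1·12.6 + 0.3·2.85 + 0.5·8.9 + 0.1·11.4 = 7.705.
E[X²] = 0.1·165.01 + 0.3·10.29 + 0.5·158.42 + 0.1·259.92 = 124.79.
Var(X) = E[X²] − (E[X])² = 124.79 − 59.367 = 65.423.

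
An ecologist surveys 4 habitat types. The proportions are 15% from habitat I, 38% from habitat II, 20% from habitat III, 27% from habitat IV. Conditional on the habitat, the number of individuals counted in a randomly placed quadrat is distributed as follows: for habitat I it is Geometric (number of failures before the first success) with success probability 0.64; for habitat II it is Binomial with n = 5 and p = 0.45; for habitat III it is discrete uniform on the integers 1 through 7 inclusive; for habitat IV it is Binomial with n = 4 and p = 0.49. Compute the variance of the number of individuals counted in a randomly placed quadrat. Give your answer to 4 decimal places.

2.7340

Per component, I: μ=0.5625, E[X²]=1.19531; II: μ=2.25, E[X²]=6.3; III: μ=4, E[X²]=20; IV: μ=1.96, E[X²]=4.8412.
E[X] = 0.15·0.5625 + 0.38·2.25 + 0.2·4 + 0.27·1.96 = 2.26858.
E[X²] = 0.15·1.19531 + 0.38·6.3 + 0.2·20 + 0.27·4.8412 = 7.88042.
Var(X) = E[X²] − (E[X])² = 7.88042 − 5.14643 = 2.73399.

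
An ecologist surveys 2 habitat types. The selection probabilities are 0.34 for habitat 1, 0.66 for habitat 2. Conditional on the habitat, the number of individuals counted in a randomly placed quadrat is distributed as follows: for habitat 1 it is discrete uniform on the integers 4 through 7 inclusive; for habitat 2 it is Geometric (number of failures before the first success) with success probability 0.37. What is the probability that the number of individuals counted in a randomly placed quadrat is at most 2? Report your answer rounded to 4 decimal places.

0.4950

Conditional on each habitat, P(X ≤ 2): 1: 0; 2: 0.749953.
By total probability, P(X ≤ 2) = 0.34·0 + 0.66·0.749953 = 0.494969.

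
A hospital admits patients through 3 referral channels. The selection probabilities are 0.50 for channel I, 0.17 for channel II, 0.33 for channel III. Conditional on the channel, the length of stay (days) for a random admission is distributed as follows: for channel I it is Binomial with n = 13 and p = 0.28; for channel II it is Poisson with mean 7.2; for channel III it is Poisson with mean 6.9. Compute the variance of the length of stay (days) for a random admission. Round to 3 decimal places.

7.647

Per component, I: μ=3.64, E[X²]=15.8704; II: μ=7.2, E[X²]=59.04; III: μ=6.9, E[X²]=54.51.
E[X] = 0.5·3.64 + 0.17·7.2 + 0.33·6.9 = 5.321.
E[X²] = 0.5·15.8704 + 0.17·59.04 + 0.33·54.51 = 35.9603.
Var(X) = E[X²] − (E[X])² = 35.9603 − 28.313 = 7.64726.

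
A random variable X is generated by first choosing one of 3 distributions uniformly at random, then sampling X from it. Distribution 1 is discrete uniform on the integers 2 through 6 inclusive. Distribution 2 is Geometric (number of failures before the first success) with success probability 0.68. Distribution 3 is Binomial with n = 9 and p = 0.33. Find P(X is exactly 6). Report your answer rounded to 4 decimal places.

Conditional on each component, P(X = 6): 1: 0.2; 2: 0.000730144; 3: 0.0326278.
By total probability, P(X = 6) = 0.333333·0.2 + 0.333333·0.000730144 + 0.333333·0.0326278 = 0.077786.

0.0778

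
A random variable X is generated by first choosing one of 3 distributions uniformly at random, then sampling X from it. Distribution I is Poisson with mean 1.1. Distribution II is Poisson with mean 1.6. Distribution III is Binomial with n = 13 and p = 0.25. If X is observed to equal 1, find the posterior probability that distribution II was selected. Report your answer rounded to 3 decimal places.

0.408

Likelihoods P(X=1 | ·): I: 0.366158; II: 0.323034; III: 0.102948.
Posterior ∝ prior × likelihood. Numerator for II: 0.333333·0.323034 = 0.107678.
Normalizing constant: 0.333333·0.366158 + 0.333333·0.323034 + 0.333333·0.102948 = 0.264047.
P(II | observation) = 0.107678 / 0.264047 = 0.407799.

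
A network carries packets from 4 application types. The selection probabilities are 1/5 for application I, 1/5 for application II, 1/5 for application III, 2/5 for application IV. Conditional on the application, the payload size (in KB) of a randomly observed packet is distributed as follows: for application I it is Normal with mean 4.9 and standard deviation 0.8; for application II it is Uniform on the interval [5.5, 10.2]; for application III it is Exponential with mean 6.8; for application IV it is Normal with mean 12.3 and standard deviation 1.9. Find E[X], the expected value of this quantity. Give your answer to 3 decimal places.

Component means — I: 4.9; II: 7.85; III: 6.8; IV: 12.3.
E[X] = 0.2·4.9 + 0.2·7.85 + 0.2·6.8 + 0.4·12.3 = 8.83.

8.830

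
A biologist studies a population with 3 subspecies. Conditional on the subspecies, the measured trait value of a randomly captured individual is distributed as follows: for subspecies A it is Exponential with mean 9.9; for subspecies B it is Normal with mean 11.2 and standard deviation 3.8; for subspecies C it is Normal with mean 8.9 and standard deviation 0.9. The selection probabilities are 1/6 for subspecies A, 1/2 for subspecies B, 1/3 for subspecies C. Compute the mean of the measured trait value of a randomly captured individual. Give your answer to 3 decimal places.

10.217

Component means — A: 9.9; B: 11.2; C: 8.9.
E[X] = 0.166667·9.9 + 0.5·11.2 + 0.333333·8.9 = 10.2167.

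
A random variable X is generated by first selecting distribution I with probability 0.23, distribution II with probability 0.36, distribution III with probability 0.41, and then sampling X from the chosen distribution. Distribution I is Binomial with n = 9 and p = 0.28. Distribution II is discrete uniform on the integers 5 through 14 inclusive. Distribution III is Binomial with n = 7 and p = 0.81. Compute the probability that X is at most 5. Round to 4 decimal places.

Conditional on each component, P(X ≤ 5): I: 0.982118; II: 0.1; III: 0.395601.
By total probability, P(X ≤ 5) = 0.23·0.982118 + 0.36·0.1 + 0.41·0.395601 = 0.424083.

0.4241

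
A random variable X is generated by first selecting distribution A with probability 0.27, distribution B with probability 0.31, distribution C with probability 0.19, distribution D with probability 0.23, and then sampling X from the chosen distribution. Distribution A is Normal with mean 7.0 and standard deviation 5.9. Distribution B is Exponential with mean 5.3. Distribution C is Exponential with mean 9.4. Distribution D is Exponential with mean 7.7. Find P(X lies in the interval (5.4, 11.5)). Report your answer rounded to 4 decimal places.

0.2937

Conditional on each component, P(5.4 < X < 11.5): A: 0.384059; B: 0.246804; C: 0.268777; D: 0.271357.
By total probability, P(5.4 < X < 11.5) = 0.27·0.384059 + 0.31·0.246804 + 0.19·0.268777 + 0.23·0.271357 = 0.293685.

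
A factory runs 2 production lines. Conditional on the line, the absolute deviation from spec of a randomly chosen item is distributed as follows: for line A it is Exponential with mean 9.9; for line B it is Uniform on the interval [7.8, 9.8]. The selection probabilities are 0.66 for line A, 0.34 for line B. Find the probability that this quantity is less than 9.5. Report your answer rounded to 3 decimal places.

0.696

Conditional on each line, P(X < 9.5): A: 0.616952; B: 0.85.
By total probability, P(X < 9.5) = 0.66·0.616952 + 0.34·0.85 = 0.696189.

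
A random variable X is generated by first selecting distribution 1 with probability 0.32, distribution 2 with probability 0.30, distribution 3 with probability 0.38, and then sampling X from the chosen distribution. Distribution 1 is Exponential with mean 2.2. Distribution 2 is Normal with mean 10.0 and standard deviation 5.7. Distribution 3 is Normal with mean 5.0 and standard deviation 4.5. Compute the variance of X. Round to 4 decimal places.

Per component, 1: μ=2.2, E[X²]=9.68; 2: μ=10, E[X²]=132.49; 3: μ=5, E[X²]=45.25.
E[X] = 0.32·2.2 + 0.3·10 + 0.38·5 = 5.604.
E[X²] = 0.32·9.68 + 0.3·132.49 + 0.38·45.25 = 60.0396.
Var(X) = E[X²] − (E[X])² = 60.0396 − 31.4048 = 28.6348.

28.6348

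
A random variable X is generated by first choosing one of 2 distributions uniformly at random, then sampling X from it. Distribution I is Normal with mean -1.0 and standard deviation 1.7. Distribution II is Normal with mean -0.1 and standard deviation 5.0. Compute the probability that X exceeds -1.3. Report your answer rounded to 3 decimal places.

0.582

Conditional on each component, P(X > -1.3): I: 0.570038; II: 0.594835.
By total probability, P(X > -1.3) = 0.5·0.570038 + 0.5·0.594835 = 0.582436.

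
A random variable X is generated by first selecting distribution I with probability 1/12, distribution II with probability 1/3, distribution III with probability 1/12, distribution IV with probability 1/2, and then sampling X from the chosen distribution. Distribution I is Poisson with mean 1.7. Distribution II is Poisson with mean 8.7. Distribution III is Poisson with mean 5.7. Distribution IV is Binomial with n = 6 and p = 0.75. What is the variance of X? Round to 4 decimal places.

9.1281

Per component, I: μ=1.7, E[X²]=4.59; II: μ=8.7, E[X²]=84.39; III: μ=5.7, E[X²]=38.19; IV: μ=4.5, E[X²]=21.375.
E[X] = 0.0833333·1.7 + 0.333333·8.7 + 0.0833333·5.7 + 0.5·4.5 = 5.76667.
E[X²] = 0.0833333·4.59 + 0.333333·84.39 + 0.0833333·38.19 + 0.5·21.375 = 42.3825.
Var(X) = E[X²] − (E[X])² = 42.3825 − 33.2544 = 9.12806.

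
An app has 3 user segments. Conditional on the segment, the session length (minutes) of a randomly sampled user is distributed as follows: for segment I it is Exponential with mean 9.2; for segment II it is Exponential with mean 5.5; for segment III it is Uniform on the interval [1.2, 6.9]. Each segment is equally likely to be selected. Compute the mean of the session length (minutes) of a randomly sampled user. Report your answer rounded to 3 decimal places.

Component means — I: 9.2; II: 5.5; III: 4.05.
E[X] = 0.333333·9.2 + 0.333333·5.5 + 0.333333·4.05 = 6.25.

6.250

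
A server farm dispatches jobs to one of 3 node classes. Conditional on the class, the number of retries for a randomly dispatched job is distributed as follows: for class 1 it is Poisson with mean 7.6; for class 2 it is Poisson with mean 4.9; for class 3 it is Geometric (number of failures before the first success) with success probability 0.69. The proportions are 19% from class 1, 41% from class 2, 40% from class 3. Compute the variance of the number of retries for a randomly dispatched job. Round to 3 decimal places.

Per component, 1: μ=7.6, E[X²]=65.36; 2: μ=4.9, E[X²]=28.91; 3: μ=0.449275, E[X²]=0.852972.
E[X] = 0.19·7.6 + 0.41·4.9 + 0.4·0.449275 = 3.63271.
E[X²] = 0.19·65.36 + 0.41·28.91 + 0.4·0.852972 = 24.6127.
Var(X) = E[X²] − (E[X])² = 24.6127 − 13.1966 = 11.4161.

11.416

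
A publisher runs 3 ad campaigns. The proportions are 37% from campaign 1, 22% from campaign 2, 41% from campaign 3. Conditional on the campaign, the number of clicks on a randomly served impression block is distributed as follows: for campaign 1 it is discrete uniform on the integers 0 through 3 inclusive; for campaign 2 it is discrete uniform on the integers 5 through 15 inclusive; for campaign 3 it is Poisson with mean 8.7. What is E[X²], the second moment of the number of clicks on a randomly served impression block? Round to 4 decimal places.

60.0949

For each component E[X²] = Var + (mean)², giving 1: 3.5; 2: 110; 3: 84.39.
Overall E[X²] = 0.37·3.5 + 0.22·110 + 0.41·84.39 = 60.0949.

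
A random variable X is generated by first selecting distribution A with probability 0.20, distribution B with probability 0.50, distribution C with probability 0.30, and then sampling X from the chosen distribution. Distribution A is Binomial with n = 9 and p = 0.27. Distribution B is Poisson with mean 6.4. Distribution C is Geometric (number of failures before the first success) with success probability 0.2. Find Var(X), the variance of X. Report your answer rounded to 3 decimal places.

12.143

Per component, A: μ=2.43, E[X²]=7.6788; B: μ=6.4, E[X²]=47.36; C: μ=4, E[X²]=36.
E[X] = 0.2·2.43 + 0.5·6.4 + 0.3·4 = 4.886.
E[X²] = 0.2·7.6788 + 0.5·47.36 + 0.3·36 = 36.0158.
Var(X) = E[X²] − (E[X])² = 36.0158 − 23.873 = 12.1428.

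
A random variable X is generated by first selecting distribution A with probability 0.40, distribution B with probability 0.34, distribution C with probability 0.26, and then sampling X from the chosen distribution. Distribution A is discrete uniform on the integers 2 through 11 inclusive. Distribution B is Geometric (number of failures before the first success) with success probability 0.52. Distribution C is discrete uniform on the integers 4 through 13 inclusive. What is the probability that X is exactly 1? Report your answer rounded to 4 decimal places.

0.0849

Conditional on each component, P(X = 1): A: 0; B: 0.2496; C: 0.
By total probability, P(X = 1) = 0.4·0 + 0.34·0.2496 + 0.26·0 = 0.084864.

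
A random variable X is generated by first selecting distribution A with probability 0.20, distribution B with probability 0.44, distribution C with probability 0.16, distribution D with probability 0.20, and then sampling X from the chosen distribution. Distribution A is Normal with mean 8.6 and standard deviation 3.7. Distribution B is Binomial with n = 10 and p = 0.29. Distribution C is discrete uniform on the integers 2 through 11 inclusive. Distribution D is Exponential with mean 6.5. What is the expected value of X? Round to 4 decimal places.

5.3360

Component means — A: 8.6; B: 2.9; C: 6.5; D: 6.5.
E[X] = 0.2·8.6 + 0.44·2.9 + 0.16·6.5 + 0.2·6.5 = 5.336.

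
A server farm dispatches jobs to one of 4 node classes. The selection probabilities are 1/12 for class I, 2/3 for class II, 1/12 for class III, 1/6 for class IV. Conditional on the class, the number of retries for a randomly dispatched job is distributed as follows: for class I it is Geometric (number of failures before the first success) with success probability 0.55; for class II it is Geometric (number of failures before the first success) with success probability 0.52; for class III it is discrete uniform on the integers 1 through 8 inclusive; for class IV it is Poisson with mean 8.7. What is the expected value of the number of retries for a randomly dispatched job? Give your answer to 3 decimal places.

Component means — I: 0.818182; II: 0.923077; III: 4.5; IV: 8.7.
E[X] = 0.0833333·0.818182 + 0.666667·0.923077 + 0.0833333·4.5 + 0.166667·8.7 = 2.50857.

2.509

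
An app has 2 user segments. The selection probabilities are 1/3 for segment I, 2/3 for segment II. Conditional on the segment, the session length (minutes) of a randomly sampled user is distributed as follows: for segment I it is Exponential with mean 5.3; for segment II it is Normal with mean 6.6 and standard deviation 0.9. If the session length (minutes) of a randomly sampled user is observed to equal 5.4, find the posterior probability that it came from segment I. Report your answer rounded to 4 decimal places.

0.1575

Likelihoods f(5.4 | ·): I: 0.0681138; II: 0.182233.
Posterior ∝ prior × likelihood. Numerator for I: 0.333333·0.0681138 = 0.0227046.
Normalizing constant: 0.333333·0.0681138 + 0.666667·0.182233 = 0.144194.
P(I | observation) = 0.0227046 / 0.144194 = 0.157459.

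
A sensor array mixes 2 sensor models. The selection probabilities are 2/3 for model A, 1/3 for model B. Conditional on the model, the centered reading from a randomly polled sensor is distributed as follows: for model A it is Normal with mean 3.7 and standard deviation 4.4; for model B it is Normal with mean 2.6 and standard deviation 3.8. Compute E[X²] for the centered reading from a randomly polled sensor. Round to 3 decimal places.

29.100

For each component E[X²] = Var + (mean)², giving A: 33.05; B: 21.2.
Overall E[X²] = 0.666667·33.05 + 0.333333·21.2 = 29.1.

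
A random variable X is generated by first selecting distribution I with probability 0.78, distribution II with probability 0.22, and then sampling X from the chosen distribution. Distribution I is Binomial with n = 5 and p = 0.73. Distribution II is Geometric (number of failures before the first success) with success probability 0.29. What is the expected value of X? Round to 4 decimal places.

Component means — I: 3.65; II: 2.44828.
E[X] = 0.78·3.65 + 0.22·2.44828 = 3.38562.

3.3856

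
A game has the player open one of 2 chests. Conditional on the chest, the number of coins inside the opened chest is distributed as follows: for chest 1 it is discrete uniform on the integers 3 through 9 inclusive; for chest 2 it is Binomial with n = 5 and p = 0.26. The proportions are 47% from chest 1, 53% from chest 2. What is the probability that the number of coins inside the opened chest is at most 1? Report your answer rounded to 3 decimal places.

0.324

Conditional on each chest, P(X ≤ 1): 1: 0; 2: 0.611726.
By total probability, P(X ≤ 1) = 0.47·0 + 0.53·0.611726 = 0.324215.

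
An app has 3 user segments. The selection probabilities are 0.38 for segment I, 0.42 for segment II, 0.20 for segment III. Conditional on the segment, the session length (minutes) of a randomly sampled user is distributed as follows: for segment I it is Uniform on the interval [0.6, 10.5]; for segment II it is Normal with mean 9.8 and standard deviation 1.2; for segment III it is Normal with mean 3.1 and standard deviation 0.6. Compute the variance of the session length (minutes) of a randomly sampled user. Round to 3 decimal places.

Per component, I: μ=5.55, E[X²]=38.97; II: μ=9.8, E[X²]=97.48; III: μ=3.1, E[X²]=9.97.
E[X] = 0.38·5.55 + 0.42·9.8 + 0.2·3.1 = 6.845.
E[X²] = 0.38·38.97 + 0.42·97.48 + 0.2·9.97 = 57.7442.
Var(X) = E[X²] − (E[X])² = 57.7442 − 46.854 = 10.8902.

10.890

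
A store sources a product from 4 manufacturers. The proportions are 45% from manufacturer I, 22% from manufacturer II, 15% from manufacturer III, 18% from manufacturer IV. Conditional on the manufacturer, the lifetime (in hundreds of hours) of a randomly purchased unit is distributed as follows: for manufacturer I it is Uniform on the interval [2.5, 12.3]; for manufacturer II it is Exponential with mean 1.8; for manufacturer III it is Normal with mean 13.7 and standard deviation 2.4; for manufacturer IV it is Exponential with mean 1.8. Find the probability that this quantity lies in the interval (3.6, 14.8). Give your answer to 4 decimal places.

0.5550

Conditional on each manufacturer, P(3.6 < X < 14.8): I: 0.887755; II: 0.135067; III: 0.676631; IV: 0.135067.
By total probability, P(3.6 < X < 14.8) = 0.45·0.887755 + 0.22·0.135067 + 0.15·0.676631 + 0.18·0.135067 = 0.555011.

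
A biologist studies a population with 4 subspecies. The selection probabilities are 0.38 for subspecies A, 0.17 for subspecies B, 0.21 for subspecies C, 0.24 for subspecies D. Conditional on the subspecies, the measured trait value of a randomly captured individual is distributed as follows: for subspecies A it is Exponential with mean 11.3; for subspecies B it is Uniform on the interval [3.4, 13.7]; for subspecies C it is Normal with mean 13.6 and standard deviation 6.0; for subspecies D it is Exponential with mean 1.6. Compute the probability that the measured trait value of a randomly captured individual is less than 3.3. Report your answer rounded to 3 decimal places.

Conditional on each subspecies, P(X < 3.3): A: 0.253258; B: 0; C: 0.04302; D: 0.872864.
By total probability, P(X < 3.3) = 0.38·0.253258 + 0.17·0 + 0.21·0.04302 + 0.24·0.872864 = 0.31476.

0.315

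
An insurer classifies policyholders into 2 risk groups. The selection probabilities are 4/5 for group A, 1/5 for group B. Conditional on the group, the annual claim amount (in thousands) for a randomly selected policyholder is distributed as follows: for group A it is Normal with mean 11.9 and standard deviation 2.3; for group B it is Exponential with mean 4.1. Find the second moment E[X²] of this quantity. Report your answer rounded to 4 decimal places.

For each component E[X²] = Var + (mean)², giving A: 146.9; B: 33.62.
Overall E[X²] = 0.8·146.9 + 0.2·33.62 = 124.244.

124.2440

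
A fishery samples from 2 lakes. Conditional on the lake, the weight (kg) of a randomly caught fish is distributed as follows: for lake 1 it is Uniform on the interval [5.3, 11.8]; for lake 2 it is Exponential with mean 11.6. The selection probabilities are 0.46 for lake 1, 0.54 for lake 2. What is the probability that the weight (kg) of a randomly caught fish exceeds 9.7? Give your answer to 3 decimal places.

0.383

Conditional on each lake, P(X > 9.7): 1: 0.323077; 2: 0.433351.
By total probability, P(X > 9.7) = 0.46·0.323077 + 0.54·0.433351 = 0.382625.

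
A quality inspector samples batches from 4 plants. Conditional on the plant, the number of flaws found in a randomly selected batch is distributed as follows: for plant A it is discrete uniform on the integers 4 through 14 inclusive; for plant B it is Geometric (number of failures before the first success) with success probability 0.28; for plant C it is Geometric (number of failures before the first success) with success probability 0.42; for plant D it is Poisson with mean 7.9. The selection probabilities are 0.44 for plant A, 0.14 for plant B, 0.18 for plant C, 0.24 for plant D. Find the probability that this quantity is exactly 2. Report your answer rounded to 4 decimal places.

Conditional on each plant, P(X = 2): A: 0; B: 0.145152; C: 0.141288; D: 0.0115691.
By total probability, P(X = 2) = 0.44·0 + 0.14·0.145152 + 0.18·0.141288 + 0.24·0.0115691 = 0.0485297.

0.0485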